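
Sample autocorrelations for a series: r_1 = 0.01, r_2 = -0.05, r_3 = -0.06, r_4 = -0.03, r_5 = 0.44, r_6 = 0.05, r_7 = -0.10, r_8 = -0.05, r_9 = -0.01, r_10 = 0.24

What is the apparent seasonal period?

5

The largest autocorrelation is r_5 = 0.44, with a weaker echo at lag 10 (0.24); the remaining lags stay at or below 0.05.
The dominant spike at lag 5 indicates a seasonal period of 5.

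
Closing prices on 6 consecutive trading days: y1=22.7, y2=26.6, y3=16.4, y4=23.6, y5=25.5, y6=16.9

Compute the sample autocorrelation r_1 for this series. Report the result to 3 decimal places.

-0.464

Mean ȳ = (22.7 + 26.6 + 16.4 + 23.6 + 25.5 + 16.9)/6 = 21.9500
Deviations from mean: 0.7500, 4.6500, -5.5500, 1.6500, 3.5500, -5.0500
Σ(y_t−ȳ)(y_{t+1}−ȳ) = (3.4875) + (-25.8075) + (-9.1575) + (5.8575) + (-17.9275) = -43.5475
Denominator Σ(y_t−ȳ)² = 93.8150
r_1 = -43.5475 / 93.8150 = -0.464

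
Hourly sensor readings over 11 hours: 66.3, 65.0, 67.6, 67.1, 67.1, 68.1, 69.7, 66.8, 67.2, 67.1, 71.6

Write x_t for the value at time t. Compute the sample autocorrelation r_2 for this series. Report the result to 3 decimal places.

-0.080

Mean x̄ = (66.3 + 65.0 + 67.6 + 67.1 + 67.1 + 68.1 + 69.7 + 66.8 + 67.2 + 67.1 + 71.6)/11 = 67.6000
Numerator Σ_{t=1}^{9}(x_t−x̄)(x_{t+2}−x̄) = -2.4400
Denominator Σ(x_t−x̄)² = 30.6600
r_2 = -2.4400 / 30.6600 = -0.080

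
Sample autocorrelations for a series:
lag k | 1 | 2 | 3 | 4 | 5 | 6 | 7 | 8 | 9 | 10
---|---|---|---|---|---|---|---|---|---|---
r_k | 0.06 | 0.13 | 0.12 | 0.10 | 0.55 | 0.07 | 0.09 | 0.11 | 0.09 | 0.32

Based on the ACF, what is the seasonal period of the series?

5

The largest autocorrelation is r_5 = 0.55, with a weaker echo at lag 10 (0.32); the remaining lags stay at or below 0.13.
The dominant spike at lag 5 indicates a seasonal period of 5.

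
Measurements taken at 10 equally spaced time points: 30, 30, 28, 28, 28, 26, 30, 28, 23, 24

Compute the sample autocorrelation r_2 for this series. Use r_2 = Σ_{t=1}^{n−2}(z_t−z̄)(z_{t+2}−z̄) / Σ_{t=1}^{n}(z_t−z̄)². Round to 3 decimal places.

-0.193

Mean z̄ = (30 + 30 + 28 + 28 + 28 + 26 + 30 + 28 + 23 + 24)/10 = 27.5000
Numerator Σ_{t=1}^{8}(z_t−z̄)(z_{t+2}−z̄) = -10.5000
Denominator Σ(z_t−z̄)² = 54.5000
r_2 = -10.5000 / 54.5000 = -0.193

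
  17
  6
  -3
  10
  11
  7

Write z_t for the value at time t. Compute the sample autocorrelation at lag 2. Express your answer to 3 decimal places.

Mean z̄ = (17 + 6 − 3 + 10 + 11 + 7)/6 = 8.0000
Deviations from mean: 9.0000, -2.0000, -11.0000, 2.0000, 3.0000, -1.0000
Σ(z_t−z̄)(z_{t+2}−z̄) = (-99.0000) + (-4.0000) + (-33.0000) + (-2.0000) = -138.0000
Denominator Σ(z_t−z̄)² = 220.0000
r_2 = -138.0000 / 220.0000 = -0.627

-0.627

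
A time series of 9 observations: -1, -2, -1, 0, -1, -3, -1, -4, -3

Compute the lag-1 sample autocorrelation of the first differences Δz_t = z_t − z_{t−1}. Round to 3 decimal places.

-0.584

First differences Δz: -1, 1, 1, -1, -2, 2, -3, 1
Mean of differences = -0.2500
Numerator Σ(Δz_t−Δz̄)(Δz_{t+1}−Δz̄) = -12.5625
Denominator Σ(Δz_t−Δz̄)² = 21.5000
r_1(Δz) = -12.5625 / 21.5000 = -0.584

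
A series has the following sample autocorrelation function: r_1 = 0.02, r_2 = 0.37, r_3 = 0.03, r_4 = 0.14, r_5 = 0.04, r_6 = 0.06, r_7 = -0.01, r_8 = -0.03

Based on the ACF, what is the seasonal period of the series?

The largest autocorrelation is r_2 = 0.37; the remaining lags stay at or below 0.14.
The dominant spike at lag 2 indicates a seasonal period of 2.

2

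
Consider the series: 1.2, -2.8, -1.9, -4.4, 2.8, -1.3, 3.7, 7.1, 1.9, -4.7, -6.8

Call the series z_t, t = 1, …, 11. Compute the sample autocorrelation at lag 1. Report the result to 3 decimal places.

0.298

Mean z̄ = (1.2 − 2.8 − 1.9 − 4.4 + 2.8 − 1.3 + 3.7 + 7.1 + 1.9 − 4.7 − 6.8)/11 = -0.4727
Numerator Σ_{t=1}^{10}(z_t−z̄)(z_{t+1}−z̄) = 52.3056
Denominator Σ(z_t−z̄)² = 175.3618
r_1 = 52.3056 / 175.3618 = 0.298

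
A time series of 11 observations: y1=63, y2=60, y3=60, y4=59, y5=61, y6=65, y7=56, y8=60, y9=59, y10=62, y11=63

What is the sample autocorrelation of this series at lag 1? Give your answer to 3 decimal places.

-0.232

Mean ȳ = (63 + 60 + 60 + 59 + 61 + 65 + 56 + 60 + 59 + 62 + 63)/11 = 60.7273
Numerator Σ_{t=1}^{10}(y_t−ȳ)(y_{t+1}−ȳ) = -13.9835
Denominator Σ(y_t−ȳ)² = 60.1818
r_1 = -13.9835 / 60.1818 = -0.232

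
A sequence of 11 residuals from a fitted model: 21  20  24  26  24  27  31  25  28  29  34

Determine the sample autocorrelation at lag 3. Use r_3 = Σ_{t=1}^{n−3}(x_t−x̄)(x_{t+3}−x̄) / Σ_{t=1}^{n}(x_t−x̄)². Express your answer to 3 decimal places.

Mean x̄ = (21 + 20 + 24 + 26 + 24 + 27 + 31 + 25 + 28 + 29 + 34)/11 = 26.2727
Numerator Σ_{t=1}^{8}(x_t−x̄)(x_{t+3}−x̄) = 19.9587
Denominator Σ(x_t−x̄)² = 172.1818
r_3 = 19.9587 / 172.1818 = 0.116

0.116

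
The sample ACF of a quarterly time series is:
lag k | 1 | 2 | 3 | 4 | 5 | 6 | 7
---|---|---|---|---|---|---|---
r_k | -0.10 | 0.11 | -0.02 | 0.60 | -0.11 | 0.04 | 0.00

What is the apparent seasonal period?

The largest autocorrelation is r_4 = 0.60; the remaining lags stay at or below 0.11.
The dominant spike at lag 4 indicates a seasonal period of 4.

4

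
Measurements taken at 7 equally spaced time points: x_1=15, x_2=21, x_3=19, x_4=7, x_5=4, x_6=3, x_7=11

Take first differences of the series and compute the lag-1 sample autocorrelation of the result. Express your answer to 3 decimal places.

0.120

First differences Δx: 6, -2, -12, -3, -1, 8
Mean of differences = -0.6667
Numerator Σ(Δx_t−Δx̄)(Δx_{t+1}−Δx̄) = 30.5556
Denominator Σ(Δx_t−Δx̄)² = 255.3333
r_1(Δx) = 30.5556 / 255.3333 = 0.120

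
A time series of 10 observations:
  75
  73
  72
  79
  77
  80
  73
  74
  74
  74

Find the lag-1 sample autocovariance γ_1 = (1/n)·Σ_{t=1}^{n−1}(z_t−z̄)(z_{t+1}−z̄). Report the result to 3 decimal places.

0.579

Mean z̄ = (75 + 73 + 72 + 79 + 77 + 80 + 73 + 74 + 74 + 74)/10 = 75.1000
Σ_{t=1}^{9}(z_t−z̄)(z_{t+1}−z̄) = 5.7900
γ_1 = 5.7900 / 10 = 0.579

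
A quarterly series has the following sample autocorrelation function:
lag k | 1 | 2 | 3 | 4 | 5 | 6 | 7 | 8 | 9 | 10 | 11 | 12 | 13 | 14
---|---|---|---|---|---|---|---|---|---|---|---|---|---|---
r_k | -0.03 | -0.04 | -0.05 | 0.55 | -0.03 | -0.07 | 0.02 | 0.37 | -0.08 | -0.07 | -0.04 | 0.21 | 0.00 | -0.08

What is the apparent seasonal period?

The largest autocorrelation is r_4 = 0.55, with weaker echoes at lags 8 (0.37) and 12 (0.21); the remaining lags stay at or below 0.02.
The dominant spike at lag 4 indicates a seasonal period of 4.

4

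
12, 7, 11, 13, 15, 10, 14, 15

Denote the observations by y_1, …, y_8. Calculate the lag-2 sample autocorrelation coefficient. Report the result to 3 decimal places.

-0.192

Mean ȳ = (12 + 7 + 11 + 13 + 15 + 10 + 14 + 15)/8 = 12.1250
Deviations from mean: -0.1250, -5.1250, -1.1250, 0.8750, 2.8750, -2.1250, 1.8750, 2.8750
Σ(y_t−ȳ)(y_{t+2}−ȳ) = (0.1406) + (-4.4844) + (-3.2344) + (-1.8594) + (5.3906) + (-6.1094) = -10.1563
Denominator Σ(y_t−ȳ)² = 52.8750
r_2 = -10.1563 / 52.8750 = -0.192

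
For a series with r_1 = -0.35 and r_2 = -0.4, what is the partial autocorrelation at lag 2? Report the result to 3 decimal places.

φ_{22} = (r_2 − r_1²) / (1 − r_1²)
r_1² = (-0.35)² = 0.1225
Numerator = -0.4 − 0.1225 = -0.5225; denominator = 1 − 0.1225 = 0.8775
φ_{22} = -0.5225 / 0.8775 = -0.595

-0.595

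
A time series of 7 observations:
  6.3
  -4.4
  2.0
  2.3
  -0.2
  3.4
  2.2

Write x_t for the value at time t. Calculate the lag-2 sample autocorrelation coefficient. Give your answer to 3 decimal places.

-0.043

Mean x̄ = (6.3 − 4.4 + 2.0 + 2.3 − 0.2 + 3.4 + 2.2)/7 = 1.6571
Deviations from mean: 4.6429, -6.0571, 0.3429, 0.6429, -1.8571, 1.7429, 0.5429
Σ(x_t−x̄)(x_{t+2}−x̄) = (1.5918) + (-3.8939) + (-0.6367) + (1.1204) + (-1.0082) = -2.8265
Denominator Σ(x_t−x̄)² = 65.5571
r_2 = -2.8265 / 65.5571 = -0.043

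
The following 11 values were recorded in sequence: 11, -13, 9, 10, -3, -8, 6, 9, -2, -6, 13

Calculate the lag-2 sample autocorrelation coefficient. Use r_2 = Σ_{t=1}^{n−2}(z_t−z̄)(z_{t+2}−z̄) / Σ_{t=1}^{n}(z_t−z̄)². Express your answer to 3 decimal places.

Mean z̄ = (11 − 13 + 9 + 10 − 3 − 8 + 6 + 9 − 2 − 6 + 13)/11 = 2.3636
Numerator Σ_{t=1}^{9}(z_t−z̄)(z_{t+2}−z̄) = -380.8099
Denominator Σ(z_t−z̄)² = 808.5455
r_2 = -380.8099 / 808.5455 = -0.471

-0.471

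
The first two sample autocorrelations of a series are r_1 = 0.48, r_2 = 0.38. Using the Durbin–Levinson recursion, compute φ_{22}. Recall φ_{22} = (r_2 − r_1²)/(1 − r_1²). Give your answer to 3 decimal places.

φ_{22} = (r_2 − r_1²) / (1 − r_1²)
r_1² = (0.48)² = 0.2304
Numerator = 0.38 − 0.2304 = 0.1496; denominator = 1 − 0.2304 = 0.7696
φ_{22} = 0.1496 / 0.7696 = 0.194

0.194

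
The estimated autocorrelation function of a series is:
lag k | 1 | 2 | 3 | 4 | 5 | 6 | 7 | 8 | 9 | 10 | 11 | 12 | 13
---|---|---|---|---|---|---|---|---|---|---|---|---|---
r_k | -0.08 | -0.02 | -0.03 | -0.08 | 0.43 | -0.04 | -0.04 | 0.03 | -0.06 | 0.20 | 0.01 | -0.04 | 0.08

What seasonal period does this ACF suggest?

The largest autocorrelation is r_5 = 0.43, with a weaker echo at lag 10 (0.20); the remaining lags stay at or below 0.08.
The dominant spike at lag 5 indicates a seasonal period of 5.

5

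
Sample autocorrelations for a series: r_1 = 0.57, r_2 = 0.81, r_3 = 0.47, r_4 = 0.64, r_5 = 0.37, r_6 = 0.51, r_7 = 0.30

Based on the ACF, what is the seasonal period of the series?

The largest autocorrelation is r_2 = 0.81, with a weaker echo at lag 4 (0.64); the remaining lags stay at or below 0.57.
The dominant spike at lag 2 indicates a seasonal period of 2.

2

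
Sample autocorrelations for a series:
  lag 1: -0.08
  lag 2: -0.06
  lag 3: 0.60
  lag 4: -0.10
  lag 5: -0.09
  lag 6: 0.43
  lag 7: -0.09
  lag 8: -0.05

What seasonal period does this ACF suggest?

3

The largest autocorrelation is r_3 = 0.60, with a weaker echo at lag 6 (0.43); the remaining lags stay at or below -0.05.
The dominant spike at lag 3 indicates a seasonal period of 3.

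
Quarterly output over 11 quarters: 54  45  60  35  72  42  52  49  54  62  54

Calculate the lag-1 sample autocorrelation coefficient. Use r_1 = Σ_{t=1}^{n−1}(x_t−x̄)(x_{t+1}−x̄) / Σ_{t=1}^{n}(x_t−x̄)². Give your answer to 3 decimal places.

-0.701

Mean x̄ = (54 + 45 + 60 + 35 + 72 + 42 + 52 + 49 + 54 + 62 + 54)/11 = 52.6364
Numerator Σ_{t=1}^{10}(x_t−x̄)(x_{t+1}−x̄) = -714.3140
Denominator Σ(x_t−x̄)² = 1018.5455
r_1 = -714.3140 / 1018.5455 = -0.701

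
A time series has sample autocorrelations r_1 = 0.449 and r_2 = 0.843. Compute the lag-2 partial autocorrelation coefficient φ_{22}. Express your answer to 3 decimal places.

φ_{22} = (r_2 − r_1²) / (1 − r_1²)
r_1² = (0.449)² = 0.201601
Numerator = 0.843 − 0.2016 = 0.6414; denominator = 1 − 0.2016 = 0.7984
φ_{22} = 0.6414 / 0.7984 = 0.803

0.803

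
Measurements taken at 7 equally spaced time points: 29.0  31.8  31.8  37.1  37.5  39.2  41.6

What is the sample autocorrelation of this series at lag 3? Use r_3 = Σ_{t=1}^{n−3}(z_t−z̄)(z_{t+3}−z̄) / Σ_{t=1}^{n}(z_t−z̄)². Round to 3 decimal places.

Mean z̄ = (29.0 + 31.8 + 31.8 + 37.1 + 37.5 + 39.2 + 41.6)/7 = 35.4286
Deviations from mean: -6.4286, -3.6286, -3.6286, 1.6714, 2.0714, 3.7714, 6.1714
Σ(z_t−z̄)(z_{t+3}−z̄) = (-10.7449) + (-7.5163) + (-13.6849) + (10.3151) = -21.6310
Denominator Σ(z_t−z̄)² = 127.0543
r_3 = -21.6310 / 127.0543 = -0.170

-0.170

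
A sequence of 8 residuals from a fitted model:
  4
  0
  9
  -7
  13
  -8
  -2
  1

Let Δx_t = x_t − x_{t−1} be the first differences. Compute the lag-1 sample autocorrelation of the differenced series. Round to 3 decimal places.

First differences Δx: -4, 9, -16, 20, -21, 6, 3
Mean of differences = -0.4286
Numerator Σ(Δx_t−Δx̄)(Δx_{t+1}−Δx̄) = -1029.0408
Denominator Σ(Δx_t−Δx̄)² = 1237.7143
r_1(Δx) = -1029.0408 / 1237.7143 = -0.831

-0.831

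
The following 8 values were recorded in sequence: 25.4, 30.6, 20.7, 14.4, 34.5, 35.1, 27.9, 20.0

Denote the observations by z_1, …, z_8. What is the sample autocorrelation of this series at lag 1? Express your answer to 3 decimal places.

Mean z̄ = (25.4 + 30.6 + 20.7 + 14.4 + 34.5 + 35.1 + 27.9 + 20.0)/8 = 26.0750
Σ(z_t−z̄)(z_{t+1}−z̄) = (-3.0544) + (-24.3219) + (62.7531) + (-98.3619) + (76.0356) + (16.4706) + (-11.0869) = 18.4344
Denominator Σ(z_t−z̄)² = 378.7950
r_1 = 18.4344 / 378.7950 = 0.049

0.049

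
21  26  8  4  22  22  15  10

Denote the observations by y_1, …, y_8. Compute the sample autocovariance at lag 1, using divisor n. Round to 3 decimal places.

3.750

Mean ȳ = (21 + 26 + 8 + 4 + 22 + 22 + 15 + 10)/8 = 16.0000
Deviations: 5.0000, 10.0000, -8.0000, -12.0000, 6.0000, 6.0000, -1.0000, -6.0000
Σ_{t=1}^{7}(y_t−ȳ)(y_{t+1}−ȳ) = 30.0000
γ_1 = 30.0000 / 8 = 3.750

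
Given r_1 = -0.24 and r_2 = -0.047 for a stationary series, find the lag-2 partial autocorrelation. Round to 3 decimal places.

-0.111

φ_{22} = (r_2 − r_1²) / (1 − r_1²)
r_1² = (-0.24)² = 0.0576
Numerator = -0.047 − 0.0576 = -0.1046; denominator = 1 − 0.0576 = 0.9424
φ_{22} = -0.1046 / 0.9424 = -0.111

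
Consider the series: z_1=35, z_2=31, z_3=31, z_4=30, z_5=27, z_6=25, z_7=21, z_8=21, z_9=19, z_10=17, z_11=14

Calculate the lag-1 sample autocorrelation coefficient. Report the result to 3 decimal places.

0.687

Mean z̄ = (35 + 31 + 31 + 30 + 27 + 25 + 21 + 21 + 19 + 17 + 14)/11 = 24.6364
Numerator Σ_{t=1}^{10}(z_t−z̄)(z_{t+1}−z̄) = 310.7769
Denominator Σ(z_t−z̄)² = 452.5455
r_1 = 310.7769 / 452.5455 = 0.687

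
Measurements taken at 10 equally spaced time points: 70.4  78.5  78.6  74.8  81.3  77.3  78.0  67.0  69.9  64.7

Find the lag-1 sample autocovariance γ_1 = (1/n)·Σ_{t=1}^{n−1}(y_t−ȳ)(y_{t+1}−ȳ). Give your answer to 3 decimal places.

Mean ȳ = (70.4 + 78.5 + 78.6 + 74.8 + 81.3 + 77.3 + 78.0 + 67.0 + 69.9 + 64.7)/10 = 74.0500
Σ_{t=1}^{9}(y_t−ȳ)(y_{t+1}−ȳ) = 89.4675
γ_1 = 89.4675 / 10 = 8.947

8.947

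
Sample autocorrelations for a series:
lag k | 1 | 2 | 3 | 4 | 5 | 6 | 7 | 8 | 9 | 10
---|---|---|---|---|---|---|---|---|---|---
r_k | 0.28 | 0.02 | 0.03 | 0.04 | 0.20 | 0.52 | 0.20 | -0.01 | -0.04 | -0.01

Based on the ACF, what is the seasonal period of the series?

6

The largest autocorrelation is r_6 = 0.52; the remaining lags stay at or below 0.28. The elevated value at lag 1 (0.28), dropping to 0.02 at lag 2, reflects decaying short-term dependence rather than seasonality.
The dominant spike at lag 6 indicates a seasonal period of 6.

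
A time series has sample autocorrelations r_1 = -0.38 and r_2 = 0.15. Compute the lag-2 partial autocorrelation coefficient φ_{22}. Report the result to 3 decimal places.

φ_{22} = (r_2 − r_1²) / (1 − r_1²)
r_1² = (-0.38)² = 0.1444
Numerator = 0.15 − 0.1444 = 0.0056; denominator = 1 − 0.1444 = 0.8556
φ_{22} = 0.0056 / 0.8556 = 0.007

0.007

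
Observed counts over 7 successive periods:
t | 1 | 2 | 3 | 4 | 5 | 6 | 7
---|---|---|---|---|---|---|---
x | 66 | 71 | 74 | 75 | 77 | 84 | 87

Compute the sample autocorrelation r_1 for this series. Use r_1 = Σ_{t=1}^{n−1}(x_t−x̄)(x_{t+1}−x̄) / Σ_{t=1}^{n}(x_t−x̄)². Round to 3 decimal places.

Mean x̄ = (66 + 71 + 74 + 75 + 77 + 84 + 87)/7 = 76.2857
Σ(x_t−x̄)(x_{t+1}−x̄) = (54.3673) + (12.0816) + (2.9388) + (-0.9184) + (5.5102) + (82.6531) = 156.6327
Denominator Σ(x_t−x̄)² = 315.4286
r_1 = 156.6327 / 315.4286 = 0.497

0.497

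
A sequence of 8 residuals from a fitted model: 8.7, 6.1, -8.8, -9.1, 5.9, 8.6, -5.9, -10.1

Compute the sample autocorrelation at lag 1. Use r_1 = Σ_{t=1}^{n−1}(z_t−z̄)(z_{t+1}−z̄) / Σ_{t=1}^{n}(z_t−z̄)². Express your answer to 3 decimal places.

0.161

Mean z̄ = (8.7 + 6.1 − 8.8 − 9.1 + 5.9 + 8.6 − 5.9 − 10.1)/8 = -0.5750
Deviations from mean: 9.2750, 6.6750, -8.2250, -8.5250, 6.4750, 9.1750, -5.3250, -9.5250
Numerator Σ_{t=1}^{7}(z_t−z̄)(z_{t+1}−z̄) = 83.1994
Denominator Σ(z_t−z̄)² = 516.0950
r_1 = 83.1994 / 516.0950 = 0.161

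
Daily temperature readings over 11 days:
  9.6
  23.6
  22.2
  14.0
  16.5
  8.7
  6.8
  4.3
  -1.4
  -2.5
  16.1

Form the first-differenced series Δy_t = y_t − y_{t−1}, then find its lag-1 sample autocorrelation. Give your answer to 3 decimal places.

First differences Δy: 14.0, -1.4, -8.2, 2.5, -7.8, -1.9, -2.5, -5.7, -1.1, 18.6
Mean of differences = 0.6500
Numerator Σ(Δy_t−Δȳ)(Δy_{t+1}−Δȳ) = -11.9475
Denominator Σ(Δy_t−Δȳ)² = 717.5850
r_1(Δy) = -11.9475 / 717.5850 = -0.017

-0.017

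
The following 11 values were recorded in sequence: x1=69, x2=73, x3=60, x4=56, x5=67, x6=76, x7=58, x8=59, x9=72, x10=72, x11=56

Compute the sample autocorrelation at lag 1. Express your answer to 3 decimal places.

-0.091

Mean x̄ = (69 + 73 + 60 + 56 + 67 + 76 + 58 + 59 + 72 + 72 + 56)/11 = 65.2727
Numerator Σ_{t=1}^{10}(x_t−x̄)(x_{t+1}−x̄) = -52.2562
Denominator Σ(x_t−x̄)² = 574.1818
r_1 = -52.2562 / 574.1818 = -0.091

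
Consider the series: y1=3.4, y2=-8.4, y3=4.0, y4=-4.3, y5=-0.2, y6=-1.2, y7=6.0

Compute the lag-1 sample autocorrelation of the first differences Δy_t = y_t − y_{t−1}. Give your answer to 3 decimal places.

First differences Δy: -11.8, 12.4, -8.3, 4.1, -1.0, 7.2
Mean of differences = 0.4333
Numerator Σ(Δy_t−Δȳ)(Δy_{t+1}−Δȳ) = -297.8778
Denominator Σ(Δy_t−Δȳ)² = 430.4133
r_1(Δy) = -297.8778 / 430.4133 = -0.692

-0.692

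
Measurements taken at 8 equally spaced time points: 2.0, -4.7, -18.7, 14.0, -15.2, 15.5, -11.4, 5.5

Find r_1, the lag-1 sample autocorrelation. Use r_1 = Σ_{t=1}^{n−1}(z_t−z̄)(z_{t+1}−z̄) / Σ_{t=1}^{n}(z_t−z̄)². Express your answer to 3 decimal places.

Mean z̄ = (2.0 − 4.7 − 18.7 + 14.0 − 15.2 + 15.5 − 11.4 + 5.5)/8 = -1.6250
Deviations from mean: 3.6250, -3.0750, -17.0750, 15.6250, -13.5750, 17.1250, -9.7750, 7.1250
Numerator Σ_{t=1}^{7}(z_t−z̄)(z_{t+1}−z̄) = -907.0631
Denominator Σ(z_t−z̄)² = 1182.1550
r_1 = -907.0631 / 1182.1550 = -0.767

-0.767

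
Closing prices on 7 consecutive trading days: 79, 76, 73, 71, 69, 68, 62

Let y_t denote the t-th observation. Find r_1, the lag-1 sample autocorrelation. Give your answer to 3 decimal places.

Mean ȳ = (79 + 76 + 73 + 71 + 69 + 68 + 62)/7 = 71.1429
Σ(y_t−ȳ)(y_{t+1}−ȳ) = (38.1633) + (9.0204) + (-0.2653) + (0.3061) + (6.7347) + (28.7347) = 82.6939
Denominator Σ(y_t−ȳ)² = 186.8571
r_1 = 82.6939 / 186.8571 = 0.443

0.443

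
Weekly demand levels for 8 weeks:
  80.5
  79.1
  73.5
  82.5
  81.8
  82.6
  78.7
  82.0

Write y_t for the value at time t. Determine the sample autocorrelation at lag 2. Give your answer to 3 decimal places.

Mean ȳ = (80.5 + 79.1 + 73.5 + 82.5 + 81.8 + 82.6 + 78.7 + 82.0)/8 = 80.0875
Deviations from mean: 0.4125, -0.9875, -6.5875, 2.4125, 1.7125, 2.5125, -1.3875, 1.9125
Numerator Σ_{t=1}^{6}(y_t−ȳ)(y_{t+2}−ȳ) = -7.8903
Denominator Σ(y_t−ȳ)² = 65.1888
r_2 = -7.8903 / 65.1888 = -0.121

-0.121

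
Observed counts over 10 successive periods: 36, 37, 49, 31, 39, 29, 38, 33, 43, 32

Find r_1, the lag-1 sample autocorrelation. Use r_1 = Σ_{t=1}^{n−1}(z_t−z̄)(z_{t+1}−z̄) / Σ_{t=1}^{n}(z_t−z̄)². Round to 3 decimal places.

-0.507

Mean z̄ = (36 + 37 + 49 + 31 + 39 + 29 + 38 + 33 + 43 + 32)/10 = 36.7000
Numerator Σ_{t=1}^{9}(z_t−z̄)(z_{t+1}−z̄) = -165.1900
Denominator Σ(z_t−z̄)² = 326.1000
r_1 = -165.1900 / 326.1000 = -0.507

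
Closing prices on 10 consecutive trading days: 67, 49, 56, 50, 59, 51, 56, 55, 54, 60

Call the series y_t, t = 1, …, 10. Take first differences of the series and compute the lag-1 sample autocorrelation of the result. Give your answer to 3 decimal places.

-0.557

First differences Δy: -18, 7, -6, 9, -8, 5, -1, -1, 6
Mean of differences = -0.7778
Numerator Σ(Δy_t−Δȳ)(Δy_{t+1}−Δȳ) = -340.7160
Denominator Σ(Δy_t−Δȳ)² = 611.5556
r_1(Δy) = -340.7160 / 611.5556 = -0.557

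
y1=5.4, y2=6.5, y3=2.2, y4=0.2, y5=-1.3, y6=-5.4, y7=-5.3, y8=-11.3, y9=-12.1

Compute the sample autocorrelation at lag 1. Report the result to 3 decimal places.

0.674

Mean ȳ = (5.4 + 6.5 + 2.2 + 0.2 − 1.3 − 5.4 − 5.3 − 11.3 − 12.1)/9 = -2.3444
Numerator Σ_{t=1}^{8}(y_t−ȳ)(y_{t+1}−ȳ) = 242.5836
Denominator Σ(y_t−ȳ)² = 359.8622
r_1 = 242.5836 / 359.8622 = 0.674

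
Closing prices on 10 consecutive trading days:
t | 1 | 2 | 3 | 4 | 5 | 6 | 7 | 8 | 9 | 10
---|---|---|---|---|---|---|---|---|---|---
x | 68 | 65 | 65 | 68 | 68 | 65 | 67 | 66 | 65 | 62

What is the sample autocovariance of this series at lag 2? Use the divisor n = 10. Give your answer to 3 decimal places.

-0.672

Mean x̄ = (68 + 65 + 65 + 68 + 68 + 65 + 67 + 66 + 65 + 62)/10 = 65.9000
Σ_{t=1}^{8}(x_t−x̄)(x_{t+2}−x̄) = -6.7200
γ_2 = -6.7200 / 10 = -0.672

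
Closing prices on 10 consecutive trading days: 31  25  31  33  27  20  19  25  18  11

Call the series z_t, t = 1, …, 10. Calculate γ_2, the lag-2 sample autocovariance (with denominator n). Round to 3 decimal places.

Mean z̄ = (31 + 25 + 31 + 33 + 27 + 20 + 19 + 25 + 18 + 11)/10 = 24.0000
Σ_{t=1}^{8}(z_t−z̄)(z_{t+2}−z̄) = 41.0000
γ_2 = 41.0000 / 10 = 4.100

4.100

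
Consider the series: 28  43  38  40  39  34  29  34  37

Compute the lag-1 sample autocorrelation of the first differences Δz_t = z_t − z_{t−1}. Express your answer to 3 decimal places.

First differences Δz: 15, -5, 2, -1, -5, -5, 5, 3
Mean of differences = 1.1250
Numerator Σ(Δz_t−Δz̄)(Δz_{t+1}−Δz̄) = -58.1406
Denominator Σ(Δz_t−Δz̄)² = 328.8750
r_1(Δz) = -58.1406 / 328.8750 = -0.177

-0.177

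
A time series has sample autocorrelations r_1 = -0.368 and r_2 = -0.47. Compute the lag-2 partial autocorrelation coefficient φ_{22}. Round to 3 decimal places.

φ_{22} = (r_2 − r_1²) / (1 − r_1²)
r_1² = (-0.368)² = 0.135424
Numerator = -0.47 − 0.1354 = -0.6054; denominator = 1 − 0.1354 = 0.8646
φ_{22} = -0.6054 / 0.8646 = -0.700

-0.700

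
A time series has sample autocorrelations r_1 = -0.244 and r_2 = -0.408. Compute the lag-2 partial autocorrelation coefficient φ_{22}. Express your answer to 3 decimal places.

-0.497

φ_{22} = (r_2 − r_1²) / (1 − r_1²)
r_1² = (-0.244)² = 0.059536
Numerator = -0.408 − 0.0595 = -0.4675; denominator = 1 − 0.0595 = 0.9405
φ_{22} = -0.4675 / 0.9405 = -0.497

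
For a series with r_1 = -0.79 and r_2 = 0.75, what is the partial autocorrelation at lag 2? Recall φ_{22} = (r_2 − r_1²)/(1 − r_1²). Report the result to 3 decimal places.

φ_{22} = (r_2 − r_1²) / (1 − r_1²)
r_1² = (-0.79)² = 0.6241
Numerator = 0.75 − 0.6241 = 0.1259; denominator = 1 − 0.6241 = 0.3759
φ_{22} = 0.1259 / 0.3759 = 0.335

0.335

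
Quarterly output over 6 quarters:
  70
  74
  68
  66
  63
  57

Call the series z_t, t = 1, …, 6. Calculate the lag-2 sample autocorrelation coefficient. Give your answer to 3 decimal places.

Mean z̄ = (70 + 74 + 68 + 66 + 63 + 57)/6 = 66.3333
Deviations from mean: 3.6667, 7.6667, 1.6667, -0.3333, -3.3333, -9.3333
Σ(z_t−z̄)(z_{t+2}−z̄) = (6.1111) + (-2.5556) + (-5.5556) + (3.1111) = 1.1111
Denominator Σ(z_t−z̄)² = 173.3333
r_2 = 1.1111 / 173.3333 = 0.006

0.006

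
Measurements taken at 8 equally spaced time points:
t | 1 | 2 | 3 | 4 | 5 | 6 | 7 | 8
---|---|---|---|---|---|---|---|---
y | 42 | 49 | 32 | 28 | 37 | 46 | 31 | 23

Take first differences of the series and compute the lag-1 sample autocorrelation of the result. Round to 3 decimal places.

First differences Δy: 7, -17, -4, 9, 9, -15, -8
Mean of differences = -2.7143
Numerator Σ(Δy_t−Δȳ)(Δy_{t+1}−Δȳ) = -77.2245
Denominator Σ(Δy_t−Δȳ)² = 753.4286
r_1(Δy) = -77.2245 / 753.4286 = -0.102

-0.102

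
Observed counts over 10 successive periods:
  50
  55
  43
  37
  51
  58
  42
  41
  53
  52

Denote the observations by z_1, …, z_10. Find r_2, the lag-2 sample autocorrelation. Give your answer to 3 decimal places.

-0.818

Mean z̄ = (50 + 55 + 43 + 37 + 51 + 58 + 42 + 41 + 53 + 52)/10 = 48.2000
Numerator Σ_{t=1}^{8}(z_t−z̄)(z_{t+2}−z̄) = -354.8800
Denominator Σ(z_t−z̄)² = 433.6000
r_2 = -354.8800 / 433.6000 = -0.818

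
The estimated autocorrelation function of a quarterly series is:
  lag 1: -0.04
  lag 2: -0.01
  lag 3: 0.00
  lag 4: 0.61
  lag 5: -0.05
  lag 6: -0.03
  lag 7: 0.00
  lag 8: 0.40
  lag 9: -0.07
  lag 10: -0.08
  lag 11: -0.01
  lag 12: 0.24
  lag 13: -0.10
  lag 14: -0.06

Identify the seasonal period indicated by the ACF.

The largest autocorrelation is r_4 = 0.61, with weaker echoes at lags 8 (0.40) and 12 (0.24); the remaining lags stay at or below 0.00.
The dominant spike at lag 4 indicates a seasonal period of 4.

4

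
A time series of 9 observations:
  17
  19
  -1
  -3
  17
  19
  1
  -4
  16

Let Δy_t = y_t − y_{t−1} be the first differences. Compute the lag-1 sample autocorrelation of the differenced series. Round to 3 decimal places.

First differences Δy: 2, -20, -2, 20, 2, -18, -5, 20
Mean of differences = -0.1250
Numerator Σ(Δy_t−Δȳ)(Δy_{t+1}−Δȳ) = -48.8906
Denominator Σ(Δy_t−Δȳ)² = 1560.8750
r_1(Δy) = -48.8906 / 1560.8750 = -0.031

-0.031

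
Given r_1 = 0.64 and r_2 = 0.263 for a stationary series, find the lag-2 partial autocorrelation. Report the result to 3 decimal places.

-0.248

φ_{22} = (r_2 − r_1²) / (1 − r_1²)
r_1² = (0.64)² = 0.4096
Numerator = 0.263 − 0.4096 = -0.1466; denominator = 1 − 0.4096 = 0.5904
φ_{22} = -0.1466 / 0.5904 = -0.248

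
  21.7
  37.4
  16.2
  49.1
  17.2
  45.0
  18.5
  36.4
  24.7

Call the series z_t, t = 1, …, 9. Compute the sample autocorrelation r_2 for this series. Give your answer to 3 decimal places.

0.806

Mean z̄ = (21.7 + 37.4 + 16.2 + 49.1 + 17.2 + 45.0 + 18.5 + 36.4 + 24.7)/9 = 29.5778
Σ(z_t−z̄)(z_{t+2}−z̄) = (105.3872) + (152.7072) + (165.5872) + (301.0760) + (137.1183) + (105.2138) + (54.0349) = 1021.1246
Denominator Σ(z_t−z̄)² = 1267.4356
r_2 = 1021.1246 / 1267.4356 = 0.806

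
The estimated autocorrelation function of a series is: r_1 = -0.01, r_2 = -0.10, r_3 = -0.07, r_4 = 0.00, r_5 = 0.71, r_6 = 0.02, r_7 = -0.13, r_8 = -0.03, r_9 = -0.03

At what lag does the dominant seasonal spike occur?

5

The largest autocorrelation is r_5 = 0.71; the remaining lags stay at or below 0.02.
The dominant spike at lag 5 indicates a seasonal period of 5.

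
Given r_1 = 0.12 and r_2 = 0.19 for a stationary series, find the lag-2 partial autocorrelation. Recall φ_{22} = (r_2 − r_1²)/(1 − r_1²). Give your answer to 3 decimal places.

φ_{22} = (r_2 − r_1²) / (1 − r_1²)
r_1² = (0.12)² = 0.0144
Numerator = 0.19 − 0.0144 = 0.1756; denominator = 1 − 0.0144 = 0.9856
φ_{22} = 0.1756 / 0.9856 = 0.178

0.178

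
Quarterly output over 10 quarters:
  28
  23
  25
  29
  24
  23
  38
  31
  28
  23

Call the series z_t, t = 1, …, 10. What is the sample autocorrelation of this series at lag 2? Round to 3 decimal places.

-0.332

Mean z̄ = (28 + 23 + 25 + 29 + 24 + 23 + 38 + 31 + 28 + 23)/10 = 27.2000
Numerator Σ_{t=1}^{8}(z_t−z̄)(z_{t+2}−z̄) = -67.6800
Denominator Σ(z_t−z̄)² = 203.6000
r_2 = -67.6800 / 203.6000 = -0.332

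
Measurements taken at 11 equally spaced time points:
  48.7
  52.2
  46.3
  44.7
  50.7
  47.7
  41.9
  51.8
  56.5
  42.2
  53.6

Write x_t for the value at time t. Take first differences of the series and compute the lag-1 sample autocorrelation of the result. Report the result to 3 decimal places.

-0.444

First differences Δx: 3.5, -5.9, -1.6, 6.0, -3.0, -5.8, 9.9, 4.7, -14.3, 11.4
Mean of differences = 0.4900
Numerator Σ(Δx_t−Δx̄)(Δx_{t+1}−Δx̄) = -257.8701
Denominator Σ(Δx_t−Δx̄)² = 580.4090
r_1(Δx) = -257.8701 / 580.4090 = -0.444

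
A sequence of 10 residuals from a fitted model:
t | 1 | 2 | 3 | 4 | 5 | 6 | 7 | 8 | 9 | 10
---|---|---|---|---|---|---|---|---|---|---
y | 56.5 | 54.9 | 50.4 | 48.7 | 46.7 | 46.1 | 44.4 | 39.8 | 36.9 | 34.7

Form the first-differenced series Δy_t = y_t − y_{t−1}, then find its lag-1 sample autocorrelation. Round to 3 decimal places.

-0.100

First differences Δy: -1.6, -4.5, -1.7, -2.0, -0.6, -1.7, -4.6, -2.9, -2.2
Mean of differences = -2.4222
Numerator Σ(Δy_t−Δȳ)(Δy_{t+1}−Δȳ) = -1.4572
Denominator Σ(Δy_t−Δȳ)² = 14.5556
r_1(Δy) = -1.4572 / 14.5556 = -0.100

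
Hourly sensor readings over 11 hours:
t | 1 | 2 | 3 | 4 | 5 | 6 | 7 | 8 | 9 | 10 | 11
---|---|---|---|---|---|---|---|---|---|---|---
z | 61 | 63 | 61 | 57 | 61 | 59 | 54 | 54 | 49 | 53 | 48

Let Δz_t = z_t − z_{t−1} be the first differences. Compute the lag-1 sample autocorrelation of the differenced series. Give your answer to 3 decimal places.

-0.548

First differences Δz: 2, -2, -4, 4, -2, -5, 0, -5, 4, -5
Mean of differences = -1.3000
Numerator Σ(Δz_t−Δz̄)(Δz_{t+1}−Δz̄) = -64.6900
Denominator Σ(Δz_t−Δz̄)² = 118.1000
r_1(Δz) = -64.6900 / 118.1000 = -0.548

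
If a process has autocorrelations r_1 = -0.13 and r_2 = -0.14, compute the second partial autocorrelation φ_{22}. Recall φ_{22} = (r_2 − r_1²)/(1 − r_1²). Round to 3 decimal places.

φ_{22} = (r_2 − r_1²) / (1 − r_1²)
r_1² = (-0.13)² = 0.0169
Numerator = -0.14 − 0.0169 = -0.1569; denominator = 1 − 0.0169 = 0.9831
φ_{22} = -0.1569 / 0.9831 = -0.160

-0.160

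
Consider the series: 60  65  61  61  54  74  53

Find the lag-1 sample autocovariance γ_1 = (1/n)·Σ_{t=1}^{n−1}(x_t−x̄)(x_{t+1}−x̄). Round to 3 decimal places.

-28.636

Mean x̄ = (60 + 65 + 61 + 61 + 54 + 74 + 53)/7 = 61.1429
Deviations: -1.1429, 3.8571, -0.1429, -0.1429, -7.1429, 12.8571, -8.1429
Σ_{t=1}^{6}(x_t−x̄)(x_{t+1}−x̄) = -200.4490
γ_1 = -200.4490 / 7 = -28.636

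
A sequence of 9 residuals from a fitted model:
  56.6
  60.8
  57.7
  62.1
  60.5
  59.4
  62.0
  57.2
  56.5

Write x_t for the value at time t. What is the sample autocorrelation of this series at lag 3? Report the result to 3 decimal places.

Mean x̄ = (56.6 + 60.8 + 57.7 + 62.1 + 60.5 + 59.4 + 62.0 + 57.2 + 56.5)/9 = 59.2000
Σ(x_t−x̄)(x_{t+3}−x̄) = (-7.5400) + (2.0800) + (-0.3000) + (8.1200) + (-2.6000) + (-0.5400) = -0.7800
Denominator Σ(x_t−x̄)² = 40.8400
r_3 = -0.7800 / 40.8400 = -0.019

-0.019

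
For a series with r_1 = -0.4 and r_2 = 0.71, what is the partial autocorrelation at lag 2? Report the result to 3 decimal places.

0.655

φ_{22} = (r_2 − r_1²) / (1 − r_1²)
r_1² = (-0.4)² = 0.16
Numerator = 0.71 − 0.1600 = 0.5500; denominator = 1 − 0.1600 = 0.8400
φ_{22} = 0.5500 / 0.8400 = 0.655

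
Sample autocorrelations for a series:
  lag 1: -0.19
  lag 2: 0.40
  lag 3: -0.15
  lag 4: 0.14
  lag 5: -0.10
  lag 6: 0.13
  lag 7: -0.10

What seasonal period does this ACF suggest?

The largest autocorrelation is r_2 = 0.40; the remaining lags stay at or below 0.14.
The dominant spike at lag 2 indicates a seasonal period of 2.

2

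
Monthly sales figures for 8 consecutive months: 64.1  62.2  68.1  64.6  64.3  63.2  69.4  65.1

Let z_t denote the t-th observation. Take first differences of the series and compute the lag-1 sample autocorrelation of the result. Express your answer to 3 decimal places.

First differences Δz: -1.9, 5.9, -3.5, -0.3, -1.1, 6.2, -4.3
Mean of differences = 0.1429
Numerator Σ(Δz_t−Δz̄)(Δz_{t+1}−Δz̄) = -65.0090
Denominator Σ(Δz_t−Δz̄)² = 108.7571
r_1(Δz) = -65.0090 / 108.7571 = -0.598

-0.598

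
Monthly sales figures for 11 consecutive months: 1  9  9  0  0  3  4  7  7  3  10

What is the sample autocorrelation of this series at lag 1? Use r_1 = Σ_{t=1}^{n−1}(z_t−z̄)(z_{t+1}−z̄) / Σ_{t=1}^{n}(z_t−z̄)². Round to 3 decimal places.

Mean z̄ = (1 + 9 + 9 + 0 + 0 + 3 + 4 + 7 + 7 + 3 + 10)/11 = 4.8182
Numerator Σ_{t=1}^{10}(z_t−z̄)(z_{t+1}−z̄) = 4.4215
Denominator Σ(z_t−z̄)² = 139.6364
r_1 = 4.4215 / 139.6364 = 0.032

0.032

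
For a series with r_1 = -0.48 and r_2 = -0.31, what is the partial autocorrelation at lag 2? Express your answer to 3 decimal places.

φ_{22} = (r_2 − r_1²) / (1 − r_1²)
r_1² = (-0.48)² = 0.2304
Numerator = -0.31 − 0.2304 = -0.5404; denominator = 1 − 0.2304 = 0.7696
φ_{22} = -0.5404 / 0.7696 = -0.702

-0.702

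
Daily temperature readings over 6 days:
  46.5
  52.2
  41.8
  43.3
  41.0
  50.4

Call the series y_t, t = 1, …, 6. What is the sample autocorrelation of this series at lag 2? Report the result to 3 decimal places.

-0.099

Mean ȳ = (46.5 + 52.2 + 41.8 + 43.3 + 41.0 + 50.4)/6 = 45.8667
Deviations from mean: 0.6333, 6.3333, -4.0667, -2.5667, -4.8667, 4.5333
Numerator Σ_{t=1}^{4}(y_t−ȳ)(y_{t+2}−ȳ) = -10.6756
Denominator Σ(y_t−ȳ)² = 107.8733
r_2 = -10.6756 / 107.8733 = -0.099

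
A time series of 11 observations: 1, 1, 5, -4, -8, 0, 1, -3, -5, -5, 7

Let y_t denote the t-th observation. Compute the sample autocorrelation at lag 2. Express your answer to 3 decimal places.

-0.417

Mean ȳ = (1 + 1 + 5 − 4 − 8 + 0 + 1 − 3 − 5 − 5 + 7)/11 = -0.9091
Numerator Σ_{t=1}^{9}(y_t−ȳ)(y_{t+2}−ȳ) = -86.3802
Denominator Σ(y_t−ȳ)² = 206.9091
r_2 = -86.3802 / 206.9091 = -0.417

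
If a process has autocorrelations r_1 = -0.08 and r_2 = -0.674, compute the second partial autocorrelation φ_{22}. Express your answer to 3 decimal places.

-0.685

φ_{22} = (r_2 − r_1²) / (1 − r_1²)
r_1² = (-0.08)² = 0.0064
Numerator = -0.674 − 0.0064 = -0.6804; denominator = 1 − 0.0064 = 0.9936
φ_{22} = -0.6804 / 0.9936 = -0.685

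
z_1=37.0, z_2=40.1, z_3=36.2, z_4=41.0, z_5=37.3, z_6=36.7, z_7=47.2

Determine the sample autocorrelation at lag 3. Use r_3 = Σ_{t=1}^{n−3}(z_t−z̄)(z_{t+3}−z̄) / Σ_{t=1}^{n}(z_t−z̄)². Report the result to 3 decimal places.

0.173

Mean z̄ = (37.0 + 40.1 + 36.2 + 41.0 + 37.3 + 36.7 + 47.2)/7 = 39.3571
Deviations from mean: -2.3571, 0.7429, -3.1571, 1.6429, -2.0571, -2.6571, 7.8429
Σ(z_t−z̄)(z_{t+3}−z̄) = (-3.8724) + (-1.5282) + (8.3890) + (12.8847) = 15.8731
Denominator Σ(z_t−z̄)² = 91.5771
r_3 = 15.8731 / 91.5771 = 0.173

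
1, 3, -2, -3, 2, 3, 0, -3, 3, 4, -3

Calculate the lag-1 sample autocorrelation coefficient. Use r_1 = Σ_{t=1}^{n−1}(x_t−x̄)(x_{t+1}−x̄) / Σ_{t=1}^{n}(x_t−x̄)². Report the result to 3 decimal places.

-0.122

Mean x̄ = (1 + 3 − 2 − 3 + 2 + 3 + 0 − 3 + 3 + 4 − 3)/11 = 0.4545
Numerator Σ_{t=1}^{10}(x_t−x̄)(x_{t+1}−x̄) = -9.3884
Denominator Σ(x_t−x̄)² = 76.7273
r_1 = -9.3884 / 76.7273 = -0.122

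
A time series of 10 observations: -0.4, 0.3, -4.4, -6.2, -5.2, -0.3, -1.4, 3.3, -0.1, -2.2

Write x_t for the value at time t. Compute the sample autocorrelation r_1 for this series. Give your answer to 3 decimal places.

Mean x̄ = (-0.4 + 0.3 − 4.4 − 6.2 − 5.2 − 0.3 − 1.4 + 3.3 − 0.1 − 2.2)/10 = -1.6600
Numerator Σ_{t=1}^{9}(x_t−x̄)(x_{t+1}−x̄) = 29.3344
Denominator Σ(x_t−x̄)² = 75.3240
r_1 = 29.3344 / 75.3240 = 0.389

0.389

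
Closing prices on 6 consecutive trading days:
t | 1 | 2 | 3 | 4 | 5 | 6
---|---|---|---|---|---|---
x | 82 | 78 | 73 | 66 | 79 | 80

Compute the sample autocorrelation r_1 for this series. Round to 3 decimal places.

Mean x̄ = (82 + 78 + 73 + 66 + 79 + 80)/6 = 76.3333
Numerator Σ_{t=1}^{5}(x_t−x̄)(x_{t+1}−x̄) = 20.5556
Denominator Σ(x_t−x̄)² = 173.3333
r_1 = 20.5556 / 173.3333 = 0.119

0.119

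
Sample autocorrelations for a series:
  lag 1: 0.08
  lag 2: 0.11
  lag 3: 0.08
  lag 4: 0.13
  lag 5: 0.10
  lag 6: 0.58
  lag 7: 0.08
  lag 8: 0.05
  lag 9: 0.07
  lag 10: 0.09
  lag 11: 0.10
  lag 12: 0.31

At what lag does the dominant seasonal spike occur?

6

The largest autocorrelation is r_6 = 0.58, with a weaker echo at lag 12 (0.31); the remaining lags stay at or below 0.13.
The dominant spike at lag 6 indicates a seasonal period of 6.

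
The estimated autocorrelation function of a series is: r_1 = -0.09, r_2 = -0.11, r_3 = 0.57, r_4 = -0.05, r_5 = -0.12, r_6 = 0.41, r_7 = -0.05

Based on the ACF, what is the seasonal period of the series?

The largest autocorrelation is r_3 = 0.57, with a weaker echo at lag 6 (0.41); the remaining lags stay at or below -0.05.
The dominant spike at lag 3 indicates a seasonal period of 3.

3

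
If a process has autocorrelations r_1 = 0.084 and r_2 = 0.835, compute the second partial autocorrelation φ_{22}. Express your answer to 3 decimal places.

φ_{22} = (r_2 − r_1²) / (1 − r_1²)
r_1² = (0.084)² = 0.007056
Numerator = 0.835 − 0.0071 = 0.8279; denominator = 1 − 0.0071 = 0.9929
φ_{22} = 0.8279 / 0.9929 = 0.834

0.834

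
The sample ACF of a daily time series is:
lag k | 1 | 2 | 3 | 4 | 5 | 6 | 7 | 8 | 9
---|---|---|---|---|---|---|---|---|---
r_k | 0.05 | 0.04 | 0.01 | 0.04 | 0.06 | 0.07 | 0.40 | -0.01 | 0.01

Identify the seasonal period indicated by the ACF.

The largest autocorrelation is r_7 = 0.40; the remaining lags stay at or below 0.07.
The dominant spike at lag 7 indicates a seasonal period of 7.

7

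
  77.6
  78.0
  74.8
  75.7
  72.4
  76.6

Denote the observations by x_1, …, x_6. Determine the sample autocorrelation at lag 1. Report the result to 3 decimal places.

Mean x̄ = (77.6 + 78.0 + 74.8 + 75.7 + 72.4 + 76.6)/6 = 75.8500
Deviations from mean: 1.7500, 2.1500, -1.0500, -0.1500, -3.4500, 0.7500
Σ(x_t−x̄)(x_{t+1}−x̄) = (3.7625) + (-2.2575) + (0.1575) + (0.5175) + (-2.5875) = -0.4075
Denominator Σ(x_t−x̄)² = 21.2750
r_1 = -0.4075 / 21.2750 = -0.019

-0.019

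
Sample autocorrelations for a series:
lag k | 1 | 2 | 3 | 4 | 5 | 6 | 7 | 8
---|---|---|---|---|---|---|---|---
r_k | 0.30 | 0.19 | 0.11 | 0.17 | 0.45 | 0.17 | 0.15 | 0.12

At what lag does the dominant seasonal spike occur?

The largest autocorrelation is r_5 = 0.45; the remaining lags stay at or below 0.30. The elevated value at lag 1 (0.30), dropping to 0.19 at lag 2, reflects decaying short-term dependence rather than seasonality.
The dominant spike at lag 5 indicates a seasonal period of 5.

5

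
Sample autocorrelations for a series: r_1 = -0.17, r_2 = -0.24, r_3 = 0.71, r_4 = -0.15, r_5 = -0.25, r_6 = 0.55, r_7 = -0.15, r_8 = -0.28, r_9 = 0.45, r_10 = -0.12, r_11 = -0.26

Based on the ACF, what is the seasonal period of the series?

3

The largest autocorrelation is r_3 = 0.71, with weaker echoes at lags 6 (0.55) and 9 (0.45); the remaining lags stay at or below -0.12.
The dominant spike at lag 3 indicates a seasonal period of 3.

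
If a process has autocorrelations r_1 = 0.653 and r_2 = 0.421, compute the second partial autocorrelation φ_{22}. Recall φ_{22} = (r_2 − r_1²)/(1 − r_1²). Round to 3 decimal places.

φ_{22} = (r_2 − r_1²) / (1 − r_1²)
r_1² = (0.653)² = 0.426409
Numerator = 0.421 − 0.4264 = -0.0054; denominator = 1 − 0.4264 = 0.5736
φ_{22} = -0.0054 / 0.5736 = -0.009

-0.009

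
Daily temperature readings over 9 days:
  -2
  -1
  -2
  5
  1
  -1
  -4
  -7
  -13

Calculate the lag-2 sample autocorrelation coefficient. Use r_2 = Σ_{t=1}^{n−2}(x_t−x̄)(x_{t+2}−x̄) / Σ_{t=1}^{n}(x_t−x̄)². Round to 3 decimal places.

0.146

Mean x̄ = (-2 − 1 − 2 + 5 + 1 − 1 − 4 − 7 − 13)/9 = -2.6667
Numerator Σ_{t=1}^{7}(x_t−x̄)(x_{t+2}−x̄) = 30.1111
Denominator Σ(x_t−x̄)² = 206.0000
r_2 = 30.1111 / 206.0000 = 0.146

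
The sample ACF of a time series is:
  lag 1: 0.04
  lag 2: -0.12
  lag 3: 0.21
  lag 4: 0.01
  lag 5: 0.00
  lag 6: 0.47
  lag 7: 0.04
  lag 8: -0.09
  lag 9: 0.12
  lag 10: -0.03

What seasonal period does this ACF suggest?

The largest autocorrelation is r_6 = 0.47; the remaining lags stay at or below 0.21.
The dominant spike at lag 6 indicates a seasonal period of 6.

6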